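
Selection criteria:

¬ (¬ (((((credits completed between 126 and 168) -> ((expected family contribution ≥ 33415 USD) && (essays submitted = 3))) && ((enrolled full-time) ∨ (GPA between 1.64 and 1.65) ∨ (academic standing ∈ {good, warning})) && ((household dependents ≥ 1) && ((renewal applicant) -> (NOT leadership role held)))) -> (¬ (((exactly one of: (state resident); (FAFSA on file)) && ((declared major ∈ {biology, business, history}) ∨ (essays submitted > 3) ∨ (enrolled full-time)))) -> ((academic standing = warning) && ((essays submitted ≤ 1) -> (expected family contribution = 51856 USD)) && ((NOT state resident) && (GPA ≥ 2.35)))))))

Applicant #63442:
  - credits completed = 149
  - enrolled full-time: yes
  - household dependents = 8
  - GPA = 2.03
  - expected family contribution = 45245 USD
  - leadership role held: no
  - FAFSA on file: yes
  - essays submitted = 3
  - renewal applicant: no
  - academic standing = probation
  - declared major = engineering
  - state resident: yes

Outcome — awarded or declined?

Declined

Atomic conditions:
  credits completed between 126 and 168: 149 in [126, 168] is true
  expected family contribution ≥ 33415 USD: 45245 ≥ 33415 is true
  essays submitted = 3: 3 == 3 is true
  enrolled full-time: yes → true
  GPA between 1.64 and 1.65: 2.03 in [1.64, 1.65] is false
  academic standing ∈ {good, warning}: probation is not in the set → false
  household dependents ≥ 1: 8 ≥ 1 is true
  renewal applicant: no → false
  NOT leadership role held: no → true
  state resident: yes → true
  FAFSA on file: yes → true
  declared major ∈ {biology, business, history}: engineering is not in the set → false
  essays submitted > 3: 3 > 3 is false
  academic standing = warning: probation == warning is false
  essays submitted ≤ 1: 3 ≤ 1 is false
  expected family contribution = 51856 USD: 45245 == 51856 is false
  NOT state resident: yes → false
  GPA ≥ 2.35: 2.03 ≥ 2.35 is false
Combine:
[1.1.1.1.2] true AND true = true
[1.1.1.1] true → true = true
[1.1.1.2] true OR false OR false = true
[1.1.1.3.2] false → true (antecedent false ⇒ implication holds) = true
[1.1.1.3] true AND true = true
[1.1.1] true AND true AND true = true
[1.1.2.1.1.1] exactly-one(true, true) = false
[1.1.2.1.1.2] false OR false OR true = true
[1.1.2.1.1] false AND true = false
[1.1.2.1] NOT false = true
[1.1.2.2.2] false → false (antecedent false ⇒ implication holds) = true
[1.1.2.2.3] false AND false = false
[1.1.2.2] false AND true AND false = false
[1.1.2] true → false = false
[1.1] true → false = false
[1] NOT false = true
[root] NOT true = false
Overall: false → declined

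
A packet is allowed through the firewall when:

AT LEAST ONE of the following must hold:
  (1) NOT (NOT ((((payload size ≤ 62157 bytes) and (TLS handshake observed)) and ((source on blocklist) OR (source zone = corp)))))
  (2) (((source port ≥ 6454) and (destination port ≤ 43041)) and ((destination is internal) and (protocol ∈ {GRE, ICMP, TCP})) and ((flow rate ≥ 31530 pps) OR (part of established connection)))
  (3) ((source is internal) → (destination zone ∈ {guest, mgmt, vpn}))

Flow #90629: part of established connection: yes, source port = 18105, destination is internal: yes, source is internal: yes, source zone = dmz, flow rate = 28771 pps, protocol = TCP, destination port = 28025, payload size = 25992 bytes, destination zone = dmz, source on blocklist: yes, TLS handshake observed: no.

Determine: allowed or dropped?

Allowed

Atomic conditions:
  payload size ≤ 62157 bytes: 25992 ≤ 62157 is true
  TLS handshake observed: no → false
  source on blocklist: yes → true
  source zone = corp: dmz == corp is false
  source port ≥ 6454: 18105 ≥ 6454 is true
  destination port ≤ 43041: 28025 ≤ 43041 is true
  destination is internal: yes → true
  protocol ∈ {GRE, ICMP, TCP}: TCP is in the set → true
  flow rate ≥ 31530 pps: 28771 ≥ 31530 is false
  part of established connection: yes → true
  source is internal: yes → true
  destination zone ∈ {guest, mgmt, vpn}: dmz is not in the set → false
Combine:
[1.1.1.1] true AND false = false
[1.1.1.2] true OR false = true
[1.1.1] false AND true = false
[1.1] NOT false = true
[1] NOT true = false
[2.1] true AND true = true
[2.2] true AND true = true
[2.3] false OR true = true
[2] true AND true AND true = true
[3] true → false = false
[root] false OR true OR false = true
Overall: true → allowed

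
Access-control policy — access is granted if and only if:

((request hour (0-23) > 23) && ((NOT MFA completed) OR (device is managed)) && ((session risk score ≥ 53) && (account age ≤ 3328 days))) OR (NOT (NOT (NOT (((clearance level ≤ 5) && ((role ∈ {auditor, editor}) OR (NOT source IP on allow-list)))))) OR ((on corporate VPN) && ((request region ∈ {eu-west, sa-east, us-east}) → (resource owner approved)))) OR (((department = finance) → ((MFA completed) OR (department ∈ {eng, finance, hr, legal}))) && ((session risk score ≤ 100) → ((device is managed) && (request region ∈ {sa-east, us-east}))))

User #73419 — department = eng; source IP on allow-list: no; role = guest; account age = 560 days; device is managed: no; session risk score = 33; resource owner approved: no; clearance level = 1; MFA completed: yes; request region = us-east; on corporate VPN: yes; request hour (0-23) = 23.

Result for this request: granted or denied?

Denied

Atomic conditions:
  request hour (0-23) > 23: 23 > 23 is false
  NOT MFA completed: yes → false
  device is managed: no → false
  session risk score ≥ 53: 33 ≥ 53 is false
  account age ≤ 3328 days: 560 ≤ 3328 is true
  clearance level ≤ 5: 1 ≤ 5 is true
  role ∈ {auditor, editor}: guest is not in the set → false
  NOT source IP on allow-list: no → true
  on corporate VPN: yes → true
  request region ∈ {eu-west, sa-east, us-east}: us-east is in the set → true
  resource owner approved: no → false
  department = finance: eng == finance is false
  MFA completed: yes → true
  department ∈ {eng, finance, hr, legal}: eng is in the set → true
  session risk score ≤ 100: 33 ≤ 100 is true
  request region ∈ {sa-east, us-east}: us-east is in the set → true
Combine:
[1.2] false OR false = false
[1.3] false AND true = false
[1] false AND false AND false = false
[2.1.1.1.1.2] false OR true = true
[2.1.1.1.1] true AND true = true
[2.1.1.1] NOT true = false
[2.1.1] NOT false = true
[2.1] NOT true = false
[2.2.2] true → false = false
[2.2] true AND false = false
[2] false OR false = false
[3.1.2] true OR true = true
[3.1] false → true (antecedent false ⇒ implication holds) = true
[3.2.2] false AND true = false
[3.2] true → false = false
[3] true AND false = false
[root] false OR false OR false = false
Overall: false → denied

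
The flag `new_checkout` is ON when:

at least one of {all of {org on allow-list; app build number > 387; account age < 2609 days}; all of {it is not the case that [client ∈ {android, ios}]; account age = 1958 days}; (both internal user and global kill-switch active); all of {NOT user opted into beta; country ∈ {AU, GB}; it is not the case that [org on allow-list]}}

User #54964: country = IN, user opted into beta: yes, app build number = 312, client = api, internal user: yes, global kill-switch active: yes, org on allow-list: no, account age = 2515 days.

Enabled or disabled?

Enabled

Atomic conditions:
  org on allow-list: no → false
  app build number > 387: 312 > 387 is false
  account age < 2609 days: 2515 < 2609 is true
  client ∈ {android, ios}: api is not in the set → false
  account age = 1958 days: 2515 == 1958 is false
  internal user: yes → true
  global kill-switch active: yes → true
  NOT user opted into beta: yes → false
  country ∈ {AU, GB}: IN is not in the set → false
Combine:
[1] false AND false AND true = false
[2.1] NOT false = true
[2] true AND false = false
[3] true AND true = true
[4.3] NOT false = true
[4] false AND false AND true = false
[root] false OR false OR true OR false = true
Overall: true → enabled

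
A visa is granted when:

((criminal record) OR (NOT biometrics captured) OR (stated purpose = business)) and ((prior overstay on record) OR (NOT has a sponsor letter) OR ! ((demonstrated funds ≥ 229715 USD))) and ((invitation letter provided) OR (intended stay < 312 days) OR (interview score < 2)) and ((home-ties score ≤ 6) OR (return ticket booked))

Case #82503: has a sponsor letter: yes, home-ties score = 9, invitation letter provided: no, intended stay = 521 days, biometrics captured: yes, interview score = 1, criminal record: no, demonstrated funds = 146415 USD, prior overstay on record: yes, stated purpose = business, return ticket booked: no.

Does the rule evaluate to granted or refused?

Refused

Atomic conditions:
  criminal record: no → false
  NOT biometrics captured: yes → false
  stated purpose = business: business == business is true
  prior overstay on record: yes → true
  NOT has a sponsor letter: yes → false
  demonstrated funds ≥ 229715 USD: 146415 ≥ 229715 is false
  invitation letter provided: no → false
  intended stay < 312 days: 521 < 312 is false
  interview score < 2: 1 < 2 is true
  home-ties score ≤ 6: 9 ≤ 6 is false
  return ticket booked: no → false
Combine:
[1] false OR false OR true = true
[2.3] NOT false = true
[2] true OR false OR true = true
[3] false OR false OR true = true
[4] false OR false = false
[root] true AND true AND true AND false = false
Overall: false → refused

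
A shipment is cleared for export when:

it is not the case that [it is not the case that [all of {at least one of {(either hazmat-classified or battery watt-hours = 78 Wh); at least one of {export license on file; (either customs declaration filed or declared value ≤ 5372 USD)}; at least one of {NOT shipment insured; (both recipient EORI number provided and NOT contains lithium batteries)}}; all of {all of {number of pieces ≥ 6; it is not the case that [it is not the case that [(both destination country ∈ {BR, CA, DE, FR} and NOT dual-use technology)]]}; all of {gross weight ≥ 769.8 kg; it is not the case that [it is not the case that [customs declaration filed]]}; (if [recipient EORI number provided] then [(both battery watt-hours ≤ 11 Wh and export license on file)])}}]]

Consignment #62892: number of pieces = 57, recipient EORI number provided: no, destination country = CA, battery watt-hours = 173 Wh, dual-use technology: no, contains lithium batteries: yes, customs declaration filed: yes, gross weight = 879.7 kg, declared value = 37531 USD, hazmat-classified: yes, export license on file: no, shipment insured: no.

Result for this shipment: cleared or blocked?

Atomic conditions:
  hazmat-classified: yes → true
  battery watt-hours = 78 Wh: 173 == 78 is false
  export license on file: no → false
  customs declaration filed: yes → true
  declared value ≤ 5372 USD: 37531 ≤ 5372 is false
  NOT shipment insured: no → true
  recipient EORI number provided: no → false
  NOT contains lithium batteries: yes → false
  number of pieces ≥ 6: 57 ≥ 6 is true
  destination country ∈ {BR, CA, DE, FR}: CA is in the set → true
  NOT dual-use technology: no → true
  gross weight ≥ 769.8 kg: 879.7 ≥ 769.8 is true
  battery watt-hours ≤ 11 Wh: 173 ≤ 11 is false
Combine:
[1.1.1.1] true OR false = true
[1.1.1.2.2] true OR false = true
[1.1.1.2] false OR true = true
[1.1.1.3.2] false AND false = false
[1.1.1.3] true OR false = true
[1.1.1] true OR true OR true = true
[1.1.2.1.2.1.1] true AND true = true
[1.1.2.1.2.1] NOT true = false
[1.1.2.1.2] NOT false = true
[1.1.2.1] true AND true = true
[1.1.2.2.2.1] NOT true = false
[1.1.2.2.2] NOT false = true
[1.1.2.2] true AND true = true
[1.1.2.3.2] false AND false = false
[1.1.2.3] false → false (antecedent false ⇒ implication holds) = true
[1.1.2] true AND true AND true = true
[1.1] true AND true = true
[1] NOT true = false
[root] NOT false = true
Overall: true → cleared

Cleared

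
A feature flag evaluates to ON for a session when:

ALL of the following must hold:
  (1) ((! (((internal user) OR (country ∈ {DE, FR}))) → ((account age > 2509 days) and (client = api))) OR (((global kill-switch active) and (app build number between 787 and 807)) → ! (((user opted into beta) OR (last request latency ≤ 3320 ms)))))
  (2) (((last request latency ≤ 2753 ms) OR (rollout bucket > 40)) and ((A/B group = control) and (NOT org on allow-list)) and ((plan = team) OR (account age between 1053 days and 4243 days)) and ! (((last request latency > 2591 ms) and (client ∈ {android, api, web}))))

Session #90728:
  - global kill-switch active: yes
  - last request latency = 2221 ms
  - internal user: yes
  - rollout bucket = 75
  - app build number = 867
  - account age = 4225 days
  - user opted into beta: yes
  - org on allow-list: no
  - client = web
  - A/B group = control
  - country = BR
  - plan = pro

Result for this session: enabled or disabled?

Atomic conditions:
  internal user: yes → true
  country ∈ {DE, FR}: BR is not in the set → false
  account age > 2509 days: 4225 > 2509 is true
  client = api: web == api is false
  global kill-switch active: yes → true
  app build number between 787 and 807: 867 in [787, 807] is false
  user opted into beta: yes → true
  last request latency ≤ 3320 ms: 2221 ≤ 3320 is true
  last request latency ≤ 2753 ms: 2221 ≤ 2753 is true
  rollout bucket > 40: 75 > 40 is true
  A/B group = control: control == control is true
  NOT org on allow-list: no → true
  plan = team: pro == team is false
  account age between 1053 days and 4243 days: 4225 in [1053, 4243] is true
  last request latency > 2591 ms: 2221 > 2591 is false
  client ∈ {android, api, web}: web is in the set → true
Combine:
[1.1.1.1] true OR false = true
[1.1.1] NOT true = false
[1.1.2] true AND false = false
[1.1] false → false (antecedent false ⇒ implication holds) = true
[1.2.1] true AND false = false
[1.2.2.1] true OR true = true
[1.2.2] NOT true = false
[1.2] false → false (antecedent false ⇒ implication holds) = true
[1] true OR true = true
[2.1] true OR true = true
[2.2] true AND true = true
[2.3] false OR true = true
[2.4.1] false AND true = false
[2.4] NOT false = true
[2] true AND true AND true AND true = true
[root] true AND true = true
Overall: true → enabled

Enabled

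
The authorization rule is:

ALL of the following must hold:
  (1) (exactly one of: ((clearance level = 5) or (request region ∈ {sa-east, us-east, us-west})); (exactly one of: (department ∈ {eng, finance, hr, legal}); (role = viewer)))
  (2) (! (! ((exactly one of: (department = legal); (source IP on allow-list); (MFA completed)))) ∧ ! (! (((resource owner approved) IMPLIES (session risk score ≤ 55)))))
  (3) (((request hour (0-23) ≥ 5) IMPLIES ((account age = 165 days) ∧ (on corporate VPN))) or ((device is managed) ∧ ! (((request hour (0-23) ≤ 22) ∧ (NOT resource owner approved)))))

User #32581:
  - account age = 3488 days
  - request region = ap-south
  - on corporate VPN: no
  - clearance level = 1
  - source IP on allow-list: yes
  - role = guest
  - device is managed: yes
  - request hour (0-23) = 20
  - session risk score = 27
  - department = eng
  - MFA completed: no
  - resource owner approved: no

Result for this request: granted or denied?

Atomic conditions:
  clearance level = 5: 1 == 5 is false
  request region ∈ {sa-east, us-east, us-west}: ap-south is not in the set → false
  department ∈ {eng, finance, hr, legal}: eng is in the set → true
  role = viewer: guest == viewer is false
  department = legal: eng == legal is false
  source IP on allow-list: yes → true
  MFA completed: no → false
  resource owner approved: no → false
  session risk score ≤ 55: 27 ≤ 55 is true
  request hour (0-23) ≥ 5: 20 ≥ 5 is true
  account age = 165 days: 3488 == 165 is false
  on corporate VPN: no → false
  device is managed: yes → true
  request hour (0-23) ≤ 22: 20 ≤ 22 is true
  NOT resource owner approved: no → true
Combine:
[1.1] false OR false = false
[1.2] exactly-one(true, false) = true
[1] exactly-one(false, true) = true
[2.1.1.1] exactly-one(false, true, false) = true
[2.1.1] NOT true = false
[2.1] NOT false = true
[2.2.1.1] false → true (antecedent false ⇒ implication holds) = true
[2.2.1] NOT true = false
[2.2] NOT false = true
[2] true AND true = true
[3.1.2] false AND false = false
[3.1] true → false = false
[3.2.2.1] true AND true = true
[3.2.2] NOT true = false
[3.2] true AND false = false
[3] false OR false = false
[root] true AND true AND false = false
Overall: false → denied

Denied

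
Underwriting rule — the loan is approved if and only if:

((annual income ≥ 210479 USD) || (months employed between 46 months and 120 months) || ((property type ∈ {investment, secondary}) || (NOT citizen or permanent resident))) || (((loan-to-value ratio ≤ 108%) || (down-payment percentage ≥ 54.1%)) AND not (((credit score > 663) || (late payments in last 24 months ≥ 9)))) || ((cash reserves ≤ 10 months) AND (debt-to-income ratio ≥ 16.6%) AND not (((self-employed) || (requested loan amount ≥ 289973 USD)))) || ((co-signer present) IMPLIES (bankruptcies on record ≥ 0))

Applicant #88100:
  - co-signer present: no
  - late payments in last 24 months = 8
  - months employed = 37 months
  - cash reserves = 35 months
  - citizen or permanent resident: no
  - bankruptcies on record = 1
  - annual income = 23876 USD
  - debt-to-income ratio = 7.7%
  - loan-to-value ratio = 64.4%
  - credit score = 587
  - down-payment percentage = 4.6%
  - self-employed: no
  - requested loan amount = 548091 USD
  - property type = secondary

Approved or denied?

Approved

Atomic conditions:
  annual income ≥ 210479 USD: 23876 ≥ 210479 is false
  months employed between 46 months and 120 months: 37 in [46, 120] is false
  property type ∈ {investment, secondary}: secondary is in the set → true
  NOT citizen or permanent resident: no → true
  loan-to-value ratio ≤ 108%: 64.4 ≤ 108 is true
  down-payment percentage ≥ 54.1%: 4.6 ≥ 54.1 is false
  credit score > 663: 587 > 663 is false
  late payments in last 24 months ≥ 9: 8 ≥ 9 is false
  cash reserves ≤ 10 months: 35 ≤ 10 is false
  debt-to-income ratio ≥ 16.6%: 7.7 ≥ 16.6 is false
  self-employed: no → false
  requested loan amount ≥ 289973 USD: 548091 ≥ 289973 is true
  co-signer present: no → false
  bankruptcies on record ≥ 0: 1 ≥ 0 is true
Combine:
[1.3] true OR true = true
[1] false OR false OR true = true
[2.1] true OR false = true
[2.2.1] false OR false = false
[2.2] NOT false = true
[2] true AND true = true
[3.3.1] false OR true = true
[3.3] NOT true = false
[3] false AND false AND false = false
[4] false → true (antecedent false ⇒ implication holds) = true
[root] true OR true OR false OR true = true
Overall: true → approved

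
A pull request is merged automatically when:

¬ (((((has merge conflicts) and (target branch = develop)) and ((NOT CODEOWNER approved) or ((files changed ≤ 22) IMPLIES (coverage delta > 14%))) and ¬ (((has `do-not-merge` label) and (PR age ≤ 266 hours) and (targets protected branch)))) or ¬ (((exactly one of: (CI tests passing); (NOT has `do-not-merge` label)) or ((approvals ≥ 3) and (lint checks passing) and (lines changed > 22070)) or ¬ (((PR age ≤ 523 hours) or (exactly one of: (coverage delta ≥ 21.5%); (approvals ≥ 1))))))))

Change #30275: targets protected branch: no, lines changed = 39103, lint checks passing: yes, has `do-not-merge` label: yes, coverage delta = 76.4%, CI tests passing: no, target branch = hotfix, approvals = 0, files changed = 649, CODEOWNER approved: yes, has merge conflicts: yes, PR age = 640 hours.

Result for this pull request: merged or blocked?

Blocked

Atomic conditions:
  has merge conflicts: yes → true
  target branch = develop: hotfix == develop is false
  NOT CODEOWNER approved: yes → false
  files changed ≤ 22: 649 ≤ 22 is false
  coverage delta > 14%: 76.4 > 14 is true
  has `do-not-merge` label: yes → true
  PR age ≤ 266 hours: 640 ≤ 266 is false
  targets protected branch: no → false
  CI tests passing: no → false
  NOT has `do-not-merge` label: yes → false
  approvals ≥ 3: 0 ≥ 3 is false
  lint checks passing: yes → true
  lines changed > 22070: 39103 > 22070 is true
  PR age ≤ 523 hours: 640 ≤ 523 is false
  coverage delta ≥ 21.5%: 76.4 ≥ 21.5 is true
  approvals ≥ 1: 0 ≥ 1 is false
Combine:
[1.1.1] true AND false = false
[1.1.2.2] false → true (antecedent false ⇒ implication holds) = true
[1.1.2] false OR true = true
[1.1.3.1] true AND false AND false = false
[1.1.3] NOT false = true
[1.1] false AND true AND true = false
[1.2.1.1] exactly-one(false, false) = false
[1.2.1.2] false AND true AND true = false
[1.2.1.3.1.2] exactly-one(true, false) = true
[1.2.1.3.1] false OR true = true
[1.2.1.3] NOT true = false
[1.2.1] false OR false OR false = false
[1.2] NOT false = true
[1] false OR true = true
[root] NOT true = false
Overall: false → blocked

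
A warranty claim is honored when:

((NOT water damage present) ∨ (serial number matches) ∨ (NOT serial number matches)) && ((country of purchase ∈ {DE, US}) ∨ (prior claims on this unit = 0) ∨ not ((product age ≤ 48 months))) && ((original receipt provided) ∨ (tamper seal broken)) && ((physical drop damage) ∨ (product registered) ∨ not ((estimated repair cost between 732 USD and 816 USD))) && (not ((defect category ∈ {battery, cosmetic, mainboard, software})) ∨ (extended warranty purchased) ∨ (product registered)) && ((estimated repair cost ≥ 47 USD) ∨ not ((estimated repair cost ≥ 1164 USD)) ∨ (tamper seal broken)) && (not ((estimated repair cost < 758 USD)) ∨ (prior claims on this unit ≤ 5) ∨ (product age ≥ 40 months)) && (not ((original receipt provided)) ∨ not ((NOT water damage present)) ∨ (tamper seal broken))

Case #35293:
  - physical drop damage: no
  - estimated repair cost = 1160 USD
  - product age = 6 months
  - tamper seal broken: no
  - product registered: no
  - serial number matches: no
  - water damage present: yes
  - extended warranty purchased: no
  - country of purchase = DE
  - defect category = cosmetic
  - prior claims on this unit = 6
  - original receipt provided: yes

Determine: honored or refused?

Refused

Atomic conditions:
  NOT water damage present: yes → false
  serial number matches: no → false
  NOT serial number matches: no → true
  country of purchase ∈ {DE, US}: DE is in the set → true
  prior claims on this unit = 0: 6 == 0 is false
  product age ≤ 48 months: 6 ≤ 48 is true
  original receipt provided: yes → true
  tamper seal broken: no → false
  physical drop damage: no → false
  product registered: no → false
  estimated repair cost between 732 USD and 816 USD: 1160 in [732, 816] is false
  defect category ∈ {battery, cosmetic, mainboard, software}: cosmetic is in the set → true
  extended warranty purchased: no → false
  estimated repair cost ≥ 47 USD: 1160 ≥ 47 is true
  estimated repair cost ≥ 1164 USD: 1160 ≥ 1164 is false
  estimated repair cost < 758 USD: 1160 < 758 is false
  prior claims on this unit ≤ 5: 6 ≤ 5 is false
  product age ≥ 40 months: 6 ≥ 40 is false
Combine:
[1] false OR false OR true = true
[2.3] NOT true = false
[2] true OR false OR false = true
[3] true OR false = true
[4.3] NOT false = true
[4] false OR false OR true = true
[5.1] NOT true = false
[5] false OR false OR false = false
[6.2] NOT false = true
[6] true OR true OR false = true
[7.1] NOT false = true
[7] true OR false OR false = true
[8.1] NOT true = false
[8.2] NOT false = true
[8] false OR true OR false = true
[root] true AND true AND true AND true AND false AND true AND true AND true = false
Overall: false → refused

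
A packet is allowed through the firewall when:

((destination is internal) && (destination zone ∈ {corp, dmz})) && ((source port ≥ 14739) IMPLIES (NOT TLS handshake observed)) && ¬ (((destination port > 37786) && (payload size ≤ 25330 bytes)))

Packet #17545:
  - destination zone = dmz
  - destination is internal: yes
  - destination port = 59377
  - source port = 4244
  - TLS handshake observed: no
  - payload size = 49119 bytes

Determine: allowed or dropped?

Allowed

Atomic conditions:
  destination is internal: yes → true
  destination zone ∈ {corp, dmz}: dmz is in the set → true
  source port ≥ 14739: 4244 ≥ 14739 is false
  NOT TLS handshake observed: no → true
  destination port > 37786: 59377 > 37786 is true
  payload size ≤ 25330 bytes: 49119 ≤ 25330 is false
Combine:
[1] true AND true = true
[2] false → true (antecedent false ⇒ implication holds) = true
[3.1] true AND false = false
[3] NOT false = true
[root] true AND true AND true = true
Overall: true → allowed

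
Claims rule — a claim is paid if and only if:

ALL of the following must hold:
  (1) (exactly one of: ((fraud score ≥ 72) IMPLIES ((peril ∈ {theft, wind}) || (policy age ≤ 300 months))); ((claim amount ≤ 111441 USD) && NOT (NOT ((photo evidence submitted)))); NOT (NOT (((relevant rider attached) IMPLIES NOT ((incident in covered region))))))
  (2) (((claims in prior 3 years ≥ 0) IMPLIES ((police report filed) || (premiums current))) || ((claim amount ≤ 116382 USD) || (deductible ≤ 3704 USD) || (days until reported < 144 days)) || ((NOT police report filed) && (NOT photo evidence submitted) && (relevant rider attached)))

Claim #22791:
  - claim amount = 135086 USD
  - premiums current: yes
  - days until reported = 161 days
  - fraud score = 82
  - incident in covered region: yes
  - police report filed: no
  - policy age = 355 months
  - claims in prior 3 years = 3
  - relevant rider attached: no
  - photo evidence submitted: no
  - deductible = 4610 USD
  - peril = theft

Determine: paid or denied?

Denied

Atomic conditions:
  fraud score ≥ 72: 82 ≥ 72 is true
  peril ∈ {theft, wind}: theft is in the set → true
  policy age ≤ 300 months: 355 ≤ 300 is false
  claim amount ≤ 111441 USD: 135086 ≤ 111441 is false
  photo evidence submitted: no → false
  relevant rider attached: no → false
  incident in covered region: yes → true
  claims in prior 3 years ≥ 0: 3 ≥ 0 is true
  police report filed: no → false
  premiums current: yes → true
  claim amount ≤ 116382 USD: 135086 ≤ 116382 is false
  deductible ≤ 3704 USD: 4610 ≤ 3704 is false
  days until reported < 144 days: 161 < 144 is false
  NOT police report filed: no → true
  NOT photo evidence submitted: no → true
Combine:
[1.1.2] true OR false = true
[1.1] true → true = true
[1.2.2.1] NOT false = true
[1.2.2] NOT true = false
[1.2] false AND false = false
[1.3.1.1.2] NOT true = false
[1.3.1.1] false → false (antecedent false ⇒ implication holds) = true
[1.3.1] NOT true = false
[1.3] NOT false = true
[1] exactly-one(true, false, true) = false
[2.1.2] false OR true = true
[2.1] true → true = true
[2.2] false OR false OR false = false
[2.3] true AND true AND false = false
[2] true OR false OR false = true
[root] false AND true = false
Overall: false → denied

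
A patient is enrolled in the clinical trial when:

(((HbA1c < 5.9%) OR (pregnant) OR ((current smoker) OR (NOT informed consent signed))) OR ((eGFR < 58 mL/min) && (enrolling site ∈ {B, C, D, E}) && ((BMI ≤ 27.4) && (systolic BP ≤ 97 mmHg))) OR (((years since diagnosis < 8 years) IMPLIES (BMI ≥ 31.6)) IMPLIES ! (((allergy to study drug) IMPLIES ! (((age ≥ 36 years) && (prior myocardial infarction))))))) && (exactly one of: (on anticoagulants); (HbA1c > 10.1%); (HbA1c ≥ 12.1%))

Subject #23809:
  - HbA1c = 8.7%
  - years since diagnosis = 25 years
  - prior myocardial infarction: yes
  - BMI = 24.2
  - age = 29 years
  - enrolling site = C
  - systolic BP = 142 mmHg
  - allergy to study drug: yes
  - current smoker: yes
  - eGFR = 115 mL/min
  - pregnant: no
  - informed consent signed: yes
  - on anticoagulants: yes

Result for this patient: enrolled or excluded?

Enrolled

Atomic conditions:
  HbA1c < 5.9%: 8.7 < 5.9 is false
  pregnant: no → false
  current smoker: yes → true
  NOT informed consent signed: yes → false
  eGFR < 58 mL/min: 115 < 58 is false
  enrolling site ∈ {B, C, D, E}: C is in the set → true
  BMI ≤ 27.4: 24.2 ≤ 27.4 is true
  systolic BP ≤ 97 mmHg: 142 ≤ 97 is false
  years since diagnosis < 8 years: 25 < 8 is false
  BMI ≥ 31.6: 24.2 ≥ 31.6 is false
  allergy to study drug: yes → true
  age ≥ 36 years: 29 ≥ 36 is false
  prior myocardial infarction: yes → true
  on anticoagulants: yes → true
  HbA1c > 10.1%: 8.7 > 10.1 is false
  HbA1c ≥ 12.1%: 8.7 ≥ 12.1 is false
Combine:
[1.1.3] true OR false = true
[1.1] false OR false OR true = true
[1.2.3] true AND false = false
[1.2] false AND true AND false = false
[1.3.1] false → false (antecedent false ⇒ implication holds) = true
[1.3.2.1.2.1] false AND true = false
[1.3.2.1.2] NOT false = true
[1.3.2.1] true → true = true
[1.3.2] NOT true = false
[1.3] true → false = false
[1] true OR false OR false = true
[2] exactly-one(true, false, false) = true
[root] true AND true = true
Overall: true → enrolled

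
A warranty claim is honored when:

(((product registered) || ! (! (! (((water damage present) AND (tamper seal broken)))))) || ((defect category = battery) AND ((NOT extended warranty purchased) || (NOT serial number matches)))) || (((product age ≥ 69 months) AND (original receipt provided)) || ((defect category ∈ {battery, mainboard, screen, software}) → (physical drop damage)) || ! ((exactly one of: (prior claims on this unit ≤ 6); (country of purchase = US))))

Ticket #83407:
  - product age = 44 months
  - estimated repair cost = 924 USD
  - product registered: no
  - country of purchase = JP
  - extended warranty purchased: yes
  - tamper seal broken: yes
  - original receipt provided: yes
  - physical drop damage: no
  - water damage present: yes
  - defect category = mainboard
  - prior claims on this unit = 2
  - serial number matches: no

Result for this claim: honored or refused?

Atomic conditions:
  product registered: no → false
  water damage present: yes → true
  tamper seal broken: yes → true
  defect category = battery: mainboard == battery is false
  NOT extended warranty purchased: yes → false
  NOT serial number matches: no → true
  product age ≥ 69 months: 44 ≥ 69 is false
  original receipt provided: yes → true
  defect category ∈ {battery, mainboard, screen, software}: mainboard is in the set → true
  physical drop damage: no → false
  prior claims on this unit ≤ 6: 2 ≤ 6 is true
  country of purchase = US: JP == US is false
Combine:
[1.1.2.1.1.1] true AND true = true
[1.1.2.1.1] NOT true = false
[1.1.2.1] NOT false = true
[1.1.2] NOT true = false
[1.1] false OR false = false
[1.2.2] false OR true = true
[1.2] false AND true = false
[1] false OR false = false
[2.1] false AND true = false
[2.2] true → false = false
[2.3.1] exactly-one(true, false) = true
[2.3] NOT true = false
[2] false OR false OR false = false
[root] false OR false = false
Overall: false → refused

Refused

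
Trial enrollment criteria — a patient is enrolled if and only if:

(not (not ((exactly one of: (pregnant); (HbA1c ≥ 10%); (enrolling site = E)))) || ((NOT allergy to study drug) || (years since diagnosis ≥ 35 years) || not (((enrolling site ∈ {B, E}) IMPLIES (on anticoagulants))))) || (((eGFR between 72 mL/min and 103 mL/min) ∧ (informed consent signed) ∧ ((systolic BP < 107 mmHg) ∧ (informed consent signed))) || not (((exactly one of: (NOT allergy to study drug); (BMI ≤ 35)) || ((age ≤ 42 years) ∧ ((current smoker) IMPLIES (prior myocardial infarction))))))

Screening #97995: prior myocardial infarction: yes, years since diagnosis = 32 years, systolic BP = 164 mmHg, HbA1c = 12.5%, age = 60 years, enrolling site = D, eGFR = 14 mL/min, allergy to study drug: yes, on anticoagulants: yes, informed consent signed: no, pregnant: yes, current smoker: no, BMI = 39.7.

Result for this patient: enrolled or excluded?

Enrolled

Atomic conditions:
  pregnant: yes → true
  HbA1c ≥ 10%: 12.5 ≥ 10 is true
  enrolling site = E: D == E is false
  NOT allergy to study drug: yes → false
  years since diagnosis ≥ 35 years: 32 ≥ 35 is false
  enrolling site ∈ {B, E}: D is not in the set → false
  on anticoagulants: yes → true
  eGFR between 72 mL/min and 103 mL/min: 14 in [72, 103] is false
  informed consent signed: no → false
  systolic BP < 107 mmHg: 164 < 107 is false
  BMI ≤ 35: 39.7 ≤ 35 is false
  age ≤ 42 years: 60 ≤ 42 is false
  current smoker: no → false
  prior myocardial infarction: yes → true
Combine:
[1.1.1.1] exactly-one(true, true, false) = false
[1.1.1] NOT false = true
[1.1] NOT true = false
[1.2.3.1] false → true (antecedent false ⇒ implication holds) = true
[1.2.3] NOT true = false
[1.2] false OR false OR false = false
[1] false OR false = false
[2.1.3] false AND false = false
[2.1] false AND false AND false = false
[2.2.1.1] exactly-one(false, false) = false
[2.2.1.2.2] false → true (antecedent false ⇒ implication holds) = true
[2.2.1.2] false AND true = false
[2.2.1] false OR false = false
[2.2] NOT false = true
[2] false OR true = true
[root] false OR true = true
Overall: true → enrolled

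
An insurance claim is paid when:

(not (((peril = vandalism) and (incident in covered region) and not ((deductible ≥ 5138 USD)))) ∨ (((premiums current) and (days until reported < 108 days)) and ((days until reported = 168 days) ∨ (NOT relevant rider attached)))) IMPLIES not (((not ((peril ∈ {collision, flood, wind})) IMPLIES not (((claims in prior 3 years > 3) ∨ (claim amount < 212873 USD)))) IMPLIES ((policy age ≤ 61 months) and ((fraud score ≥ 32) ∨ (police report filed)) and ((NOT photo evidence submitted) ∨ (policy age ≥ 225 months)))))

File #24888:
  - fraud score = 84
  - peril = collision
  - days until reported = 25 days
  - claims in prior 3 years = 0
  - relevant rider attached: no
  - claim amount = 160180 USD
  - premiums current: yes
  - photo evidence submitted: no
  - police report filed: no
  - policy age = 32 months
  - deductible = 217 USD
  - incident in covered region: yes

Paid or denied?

Atomic conditions:
  peril = vandalism: collision == vandalism is false
  incident in covered region: yes → true
  deductible ≥ 5138 USD: 217 ≥ 5138 is false
  premiums current: yes → true
  days until reported < 108 days: 25 < 108 is true
  days until reported = 168 days: 25 == 168 is false
  NOT relevant rider attached: no → true
  peril ∈ {collision, flood, wind}: collision is in the set → true
  claims in prior 3 years > 3: 0 > 3 is false
  claim amount < 212873 USD: 160180 < 212873 is true
  policy age ≤ 61 months: 32 ≤ 61 is true
  fraud score ≥ 32: 84 ≥ 32 is true
  police report filed: no → false
  NOT photo evidence submitted: no → true
  policy age ≥ 225 months: 32 ≥ 225 is false
Combine:
[1.1.1.3] NOT false = true
[1.1.1] false AND true AND true = false
[1.1] NOT false = true
[1.2.1] true AND true = true
[1.2.2] false OR true = true
[1.2] true AND true = true
[1] true OR true = true
[2.1.1.1] NOT true = false
[2.1.1.2.1] false OR true = true
[2.1.1.2] NOT true = false
[2.1.1] false → false (antecedent false ⇒ implication holds) = true
[2.1.2.2] true OR false = true
[2.1.2.3] true OR false = true
[2.1.2] true AND true AND true = true
[2.1] true → true = true
[2] NOT true = false
[root] true → false = false
Overall: false → denied

Denied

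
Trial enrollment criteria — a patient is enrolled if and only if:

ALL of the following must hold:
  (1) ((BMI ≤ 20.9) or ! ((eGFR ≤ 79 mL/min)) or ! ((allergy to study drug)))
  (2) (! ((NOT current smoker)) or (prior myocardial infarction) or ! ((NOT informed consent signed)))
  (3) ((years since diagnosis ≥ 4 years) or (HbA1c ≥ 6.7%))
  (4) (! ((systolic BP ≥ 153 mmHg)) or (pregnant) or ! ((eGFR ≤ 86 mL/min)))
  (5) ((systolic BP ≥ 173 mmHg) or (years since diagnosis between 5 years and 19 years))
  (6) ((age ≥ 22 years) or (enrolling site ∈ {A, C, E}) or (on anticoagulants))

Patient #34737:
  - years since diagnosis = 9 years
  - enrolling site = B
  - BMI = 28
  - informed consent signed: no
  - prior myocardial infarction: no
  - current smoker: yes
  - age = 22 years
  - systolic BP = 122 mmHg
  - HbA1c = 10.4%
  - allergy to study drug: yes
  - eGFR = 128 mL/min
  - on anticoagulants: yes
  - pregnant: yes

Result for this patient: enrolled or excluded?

Atomic conditions:
  BMI ≤ 20.9: 28 ≤ 20.9 is false
  eGFR ≤ 79 mL/min: 128 ≤ 79 is false
  allergy to study drug: yes → true
  NOT current smoker: yes → false
  prior myocardial infarction: no → false
  NOT informed consent signed: no → true
  years since diagnosis ≥ 4 years: 9 ≥ 4 is true
  HbA1c ≥ 6.7%: 10.4 ≥ 6.7 is true
  systolic BP ≥ 153 mmHg: 122 ≥ 153 is false
  pregnant: yes → true
  eGFR ≤ 86 mL/min: 128 ≤ 86 is false
  systolic BP ≥ 173 mmHg: 122 ≥ 173 is false
  years since diagnosis between 5 years and 19 years: 9 in [5, 19] is true
  age ≥ 22 years: 22 ≥ 22 is true
  enrolling site ∈ {A, C, E}: B is not in the set → false
  on anticoagulants: yes → true
Combine:
[1.2] NOT false = true
[1.3] NOT true = false
[1] false OR true OR false = true
[2.1] NOT false = true
[2.3] NOT true = false
[2] true OR false OR false = true
[3] true OR true = true
[4.1] NOT false = true
[4.3] NOT false = true
[4] true OR true OR true = true
[5] false OR true = true
[6] true OR false OR true = true
[root] true AND true AND true AND true AND true AND true = true
Overall: true → enrolled

Enrolled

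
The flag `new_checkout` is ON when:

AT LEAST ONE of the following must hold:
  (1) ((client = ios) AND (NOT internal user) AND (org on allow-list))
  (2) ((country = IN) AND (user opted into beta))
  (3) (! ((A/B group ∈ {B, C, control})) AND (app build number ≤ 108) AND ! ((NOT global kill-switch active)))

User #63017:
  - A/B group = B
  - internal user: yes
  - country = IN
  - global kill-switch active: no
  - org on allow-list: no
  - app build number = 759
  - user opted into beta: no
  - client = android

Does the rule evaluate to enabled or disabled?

Disabled

Atomic conditions:
  client = ios: android == ios is false
  NOT internal user: yes → false
  org on allow-list: no → false
  country = IN: IN == IN is true
  user opted into beta: no → false
  A/B group ∈ {B, C, control}: B is in the set → true
  app build number ≤ 108: 759 ≤ 108 is false
  NOT global kill-switch active: no → true
Combine:
[1] false AND false AND false = false
[2] true AND false = false
[3.1] NOT true = false
[3.3] NOT true = false
[3] false AND false AND false = false
[root] false OR false OR false = false
Overall: false → disabled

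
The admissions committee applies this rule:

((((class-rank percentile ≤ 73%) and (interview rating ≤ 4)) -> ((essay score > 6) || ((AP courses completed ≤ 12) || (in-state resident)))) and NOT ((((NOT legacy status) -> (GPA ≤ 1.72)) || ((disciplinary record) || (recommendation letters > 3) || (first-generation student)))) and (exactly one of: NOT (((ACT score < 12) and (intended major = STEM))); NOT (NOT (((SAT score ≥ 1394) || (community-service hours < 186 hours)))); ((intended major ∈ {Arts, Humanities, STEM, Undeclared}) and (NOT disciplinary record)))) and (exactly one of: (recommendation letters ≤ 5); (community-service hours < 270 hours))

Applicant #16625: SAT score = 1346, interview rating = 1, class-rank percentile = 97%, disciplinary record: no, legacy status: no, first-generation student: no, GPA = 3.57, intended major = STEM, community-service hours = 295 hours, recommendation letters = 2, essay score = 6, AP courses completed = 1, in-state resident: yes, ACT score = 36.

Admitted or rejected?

Rejected

Atomic conditions:
  class-rank percentile ≤ 73%: 97 ≤ 73 is false
  interview rating ≤ 4: 1 ≤ 4 is true
  essay score > 6: 6 > 6 is false
  AP courses completed ≤ 12: 1 ≤ 12 is true
  in-state resident: yes → true
  NOT legacy status: no → true
  GPA ≤ 1.72: 3.57 ≤ 1.72 is false
  disciplinary record: no → false
  recommendation letters > 3: 2 > 3 is false
  first-generation student: no → false
  ACT score < 12: 36 < 12 is false
  intended major = STEM: STEM == STEM is true
  SAT score ≥ 1394: 1346 ≥ 1394 is false
  community-service hours < 186 hours: 295 < 186 is false
  intended major ∈ {Arts, Humanities, STEM, Undeclared}: STEM is in the set → true
  NOT disciplinary record: no → true
  recommendation letters ≤ 5: 2 ≤ 5 is true
  community-service hours < 270 hours: 295 < 270 is false
Combine:
[1.1.1] false AND true = false
[1.1.2.2] true OR true = true
[1.1.2] false OR true = true
[1.1] false → true (antecedent false ⇒ implication holds) = true
[1.2.1.1] true → false = false
[1.2.1.2] false OR false OR false = false
[1.2.1] false OR false = false
[1.2] NOT false = true
[1.3.1.1] false AND true = false
[1.3.1] NOT false = true
[1.3.2.1.1] false OR false = false
[1.3.2.1] NOT false = true
[1.3.2] NOT true = false
[1.3.3] true AND true = true
[1.3] exactly-one(true, false, true) = false
[1] true AND true AND false = false
[2] exactly-one(true, false) = true
[root] false AND true = false
Overall: false → rejected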